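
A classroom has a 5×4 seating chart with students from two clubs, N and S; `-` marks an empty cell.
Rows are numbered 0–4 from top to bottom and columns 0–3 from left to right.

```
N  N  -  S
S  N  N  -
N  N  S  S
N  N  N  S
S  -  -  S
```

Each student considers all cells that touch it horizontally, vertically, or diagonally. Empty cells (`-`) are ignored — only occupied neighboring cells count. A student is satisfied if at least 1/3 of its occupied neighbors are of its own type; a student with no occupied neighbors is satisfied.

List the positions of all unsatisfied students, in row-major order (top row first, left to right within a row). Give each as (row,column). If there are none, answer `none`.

(0,3), (1,0), (2,2), (4,0)

(0,0)N 2/3 satisfied
(0,1)N 3/4 satisfied
(0,3)S 0/1 not
(1,0)S 0/5 not
(1,1)N 5/7 satisfied
(1,2)N 3/6 satisfied
(2,0)N 4/5 satisfied
(2,1)N 6/8 satisfied
(2,2)S 2/7 not
(2,3)S 2/4 satisfied
(3,0)N 3/4 satisfied
(3,1)N 4/6 satisfied
(3,2)N 2/6 satisfied
(3,3)S 3/4 satisfied
(4,0)S 0/2 not
(4,3)S 1/2 satisfied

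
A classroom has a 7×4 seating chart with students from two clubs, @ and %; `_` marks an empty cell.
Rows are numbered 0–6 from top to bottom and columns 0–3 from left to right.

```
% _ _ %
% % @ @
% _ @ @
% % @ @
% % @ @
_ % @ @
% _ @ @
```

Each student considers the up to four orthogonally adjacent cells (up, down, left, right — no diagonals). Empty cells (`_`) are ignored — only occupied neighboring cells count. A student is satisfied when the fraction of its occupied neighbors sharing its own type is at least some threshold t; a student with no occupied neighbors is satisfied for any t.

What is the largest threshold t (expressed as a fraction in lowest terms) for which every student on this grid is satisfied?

0/1

Row 0: (0,0)% 1/1 · (0,3)% 0/1
Row 1: (1,0)% 3/3 · (1,1)% 1/2 · (1,2)@ 2/3 · (1,3)@ 2/3
Row 2: (2,0)% 2/2 · (2,2)@ 3/3 · (2,3)@ 3/3
Row 3: (3,0)% 3/3 · (3,1)% 2/3 · (3,2)@ 3/4 · (3,3)@ 3/3
Row 4: (4,0)% 2/2 · (4,1)% 3/4 · (4,2)@ 3/4 · (4,3)@ 3/3
Row 5: (5,1)% 1/2 · (5,2)@ 3/4 · (5,3)@ 3/3
Row 6: (6,0)% — no occupied neighbors · (6,2)@ 2/2 · (6,3)@ 2/2
The smallest same-type fraction is 0/1 at (0,3), which reduces to 0/1. Any threshold above that leaves this student unsatisfied.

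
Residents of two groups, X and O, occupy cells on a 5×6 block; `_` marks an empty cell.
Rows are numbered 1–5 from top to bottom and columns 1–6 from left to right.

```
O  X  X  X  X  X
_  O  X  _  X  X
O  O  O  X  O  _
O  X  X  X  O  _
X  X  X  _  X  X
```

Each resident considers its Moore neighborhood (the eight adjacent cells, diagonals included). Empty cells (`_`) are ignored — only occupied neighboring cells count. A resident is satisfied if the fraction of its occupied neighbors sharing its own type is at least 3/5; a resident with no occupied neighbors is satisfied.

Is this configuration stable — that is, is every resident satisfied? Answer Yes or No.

No

Row 1: (1,1)O 1/2 not · (1,2)X 2/4 not · (1,3)X 3/4 satisfied · (1,4)X 4/4 satisfied · (1,5)X 4/4 satisfied · (1,6)X 3/3 satisfied
Row 2: (2,2)O 4/7 not · (2,3)X 4/7 not · (2,5)X 5/6 satisfied · (2,6)X 3/4 satisfied
Row 3: (3,1)O 3/4 satisfied · (3,2)O 4/7 not · (3,3)O 2/7 not · (3,4)X 4/7 not · (3,5)O 1/5 not
Row 4: (4,1)O 2/5 not · (4,2)X 4/8 not · (4,3)X 5/7 satisfied · (4,4)X 4/7 not · (4,5)O 1/5 not
Row 5: (5,1)X 2/3 satisfied · (5,2)X 4/5 satisfied · (5,3)X 4/4 satisfied · (5,5)X 2/3 satisfied · (5,6)X 1/2 not
For instance (1,1) has only 1/2 same-type neighbors, below 3/5.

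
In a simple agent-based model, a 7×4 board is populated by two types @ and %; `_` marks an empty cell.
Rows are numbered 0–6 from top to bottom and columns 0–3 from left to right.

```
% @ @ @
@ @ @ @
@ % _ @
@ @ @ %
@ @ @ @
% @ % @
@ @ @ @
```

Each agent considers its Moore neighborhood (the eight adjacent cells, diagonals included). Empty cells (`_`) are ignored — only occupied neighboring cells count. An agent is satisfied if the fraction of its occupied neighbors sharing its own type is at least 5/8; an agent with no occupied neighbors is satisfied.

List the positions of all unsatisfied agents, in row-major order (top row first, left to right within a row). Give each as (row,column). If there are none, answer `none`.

(0,0), (1,0), (2,1), (3,3), (4,3), (5,0), (5,2), (6,1)

(0,0)% 0/3 unhappy
(0,1)@ 4/5 ok
(0,2)@ 5/5 ok
(0,3)@ 3/3 ok
(1,0)@ 3/5 unhappy
(1,1)@ 5/7 ok
(1,2)@ 6/7 ok
(1,3)@ 4/4 ok
(2,0)@ 4/5 ok
(2,1)% 0/7 unhappy
(2,3)@ 3/4 ok
(3,0)@ 4/5 ok
(3,1)@ 6/7 ok
(3,2)@ 5/7 ok
(3,3)% 0/4 unhappy
(4,0)@ 4/5 ok
(4,1)@ 6/8 ok
(4,2)@ 6/8 ok
(4,3)@ 3/5 unhappy
(5,0)% 0/5 unhappy
(5,1)@ 6/8 ok
(5,2)% 0/8 unhappy
(5,3)@ 4/5 ok
(6,0)@ 2/3 ok
(6,1)@ 3/5 unhappy
(6,2)@ 4/5 ok
(6,3)@ 2/3 ok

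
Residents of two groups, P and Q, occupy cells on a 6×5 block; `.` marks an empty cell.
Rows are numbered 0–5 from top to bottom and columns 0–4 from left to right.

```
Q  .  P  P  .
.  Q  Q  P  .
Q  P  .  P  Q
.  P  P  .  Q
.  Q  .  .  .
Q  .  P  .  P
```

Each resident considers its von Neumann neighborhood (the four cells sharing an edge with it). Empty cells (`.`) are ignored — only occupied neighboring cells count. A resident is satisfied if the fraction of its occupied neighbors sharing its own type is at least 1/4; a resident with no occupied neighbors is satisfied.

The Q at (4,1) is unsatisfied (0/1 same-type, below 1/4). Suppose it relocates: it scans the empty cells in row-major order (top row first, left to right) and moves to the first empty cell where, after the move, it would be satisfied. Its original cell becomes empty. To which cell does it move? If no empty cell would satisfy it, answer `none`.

Vacating (4,1). Empty cells in order:
  (0,1): 2/3 same-type → satisfied — stop here.

(0,1)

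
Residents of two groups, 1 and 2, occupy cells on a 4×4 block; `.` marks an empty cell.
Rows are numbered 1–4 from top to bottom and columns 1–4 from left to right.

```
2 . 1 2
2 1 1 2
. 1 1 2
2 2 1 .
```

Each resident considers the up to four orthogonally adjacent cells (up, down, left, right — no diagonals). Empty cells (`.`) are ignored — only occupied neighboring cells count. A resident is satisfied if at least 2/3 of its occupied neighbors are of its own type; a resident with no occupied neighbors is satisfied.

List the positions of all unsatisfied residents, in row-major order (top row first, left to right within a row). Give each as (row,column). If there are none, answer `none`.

(1,1)2 1/1 ok
(1,3)1 1/2 unhappy
(1,4)2 1/2 unhappy
(2,1)2 1/2 unhappy
(2,2)1 2/3 ok
(2,3)1 3/4 ok
(2,4)2 2/3 ok
(3,2)1 2/3 ok
(3,3)1 3/4 ok
(3,4)2 1/2 unhappy
(4,1)2 1/1 ok
(4,2)2 1/3 unhappy
(4,3)1 1/2 unhappy

(1,3), (1,4), (2,1), (3,4), (4,2), (4,3)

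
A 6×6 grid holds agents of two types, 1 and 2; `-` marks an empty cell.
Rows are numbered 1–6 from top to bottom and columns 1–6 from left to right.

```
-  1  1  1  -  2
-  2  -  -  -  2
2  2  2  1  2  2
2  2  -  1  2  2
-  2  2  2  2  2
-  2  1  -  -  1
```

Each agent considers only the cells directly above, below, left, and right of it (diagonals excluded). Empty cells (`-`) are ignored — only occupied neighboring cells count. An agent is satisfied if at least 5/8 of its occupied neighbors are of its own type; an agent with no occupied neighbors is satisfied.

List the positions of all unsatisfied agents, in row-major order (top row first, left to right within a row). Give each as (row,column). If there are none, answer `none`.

(1,2), (2,2), (3,3), (3,4), (4,4), (6,2), (6,3), (6,6)

Row 1: (1,2)1 1/2 ✗ · (1,3)1 2/2 ✓ · (1,4)1 1/1 ✓ · (1,6)2 1/1 ✓
Row 2: (2,2)2 1/2 ✗ · (2,6)2 2/2 ✓
Row 3: (3,1)2 2/2 ✓ · (3,2)2 4/4 ✓ · (3,3)2 1/2 ✗ · (3,4)1 1/3 ✗ · (3,5)2 2/3 ✓ · (3,6)2 3/3 ✓
Row 4: (4,1)2 2/2 ✓ · (4,2)2 3/3 ✓ · (4,4)1 1/3 ✗ · (4,5)2 3/4 ✓ · (4,6)2 3/3 ✓
Row 5: (5,2)2 3/3 ✓ · (5,3)2 2/3 ✓ · (5,4)2 2/3 ✓ · (5,5)2 3/3 ✓ · (5,6)2 2/3 ✓
Row 6: (6,2)2 1/2 ✗ · (6,3)1 0/2 ✗ · (6,6)1 0/1 ✗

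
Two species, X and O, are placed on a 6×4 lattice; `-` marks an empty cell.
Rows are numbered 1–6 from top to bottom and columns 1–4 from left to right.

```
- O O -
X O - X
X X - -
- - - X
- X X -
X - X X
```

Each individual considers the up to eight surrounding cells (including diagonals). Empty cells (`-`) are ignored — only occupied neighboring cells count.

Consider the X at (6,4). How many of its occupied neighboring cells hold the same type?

Occupied neighbors of (6,4): (5,3)=X, (6,3)=X.
Same type (X): 2 of 2.

2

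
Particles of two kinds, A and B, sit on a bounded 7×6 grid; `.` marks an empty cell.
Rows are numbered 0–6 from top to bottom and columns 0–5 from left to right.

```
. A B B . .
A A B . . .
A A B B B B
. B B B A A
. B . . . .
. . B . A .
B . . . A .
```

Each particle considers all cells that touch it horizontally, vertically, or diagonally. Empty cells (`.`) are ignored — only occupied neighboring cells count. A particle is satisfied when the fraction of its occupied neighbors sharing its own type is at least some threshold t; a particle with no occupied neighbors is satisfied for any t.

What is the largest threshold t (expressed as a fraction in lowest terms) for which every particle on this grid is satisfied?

(0,1)A 2/4
(0,2)B 2/4
(0,3)B 2/2
(1,0)A 4/4
(1,1)A 4/7
(1,2)B 4/7
(2,0)A 3/4
(2,1)A 3/7
(2,2)B 5/7
(2,3)B 5/6
(2,4)B 3/5
(2,5)B 1/3
(3,1)B 3/5
(3,2)B 5/6
(3,3)B 4/5
(3,4)A 1/5
(3,5)A 1/3
(4,1)B 3/3
(5,2)B 1/1
(5,4)A 1/1
(6,0)B — no occupied neighbors
(6,4)A 1/1
The smallest same-type fraction is 1/5 at (3,4), which reduces to 1/5. Any threshold above that leaves this particle unsatisfied.

1/5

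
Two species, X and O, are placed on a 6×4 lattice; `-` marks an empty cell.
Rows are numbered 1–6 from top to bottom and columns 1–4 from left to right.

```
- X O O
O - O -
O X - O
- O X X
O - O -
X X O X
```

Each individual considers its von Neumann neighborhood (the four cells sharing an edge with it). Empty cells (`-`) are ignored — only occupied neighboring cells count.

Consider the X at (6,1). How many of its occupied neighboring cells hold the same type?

Occupied neighbors of (6,1): (5,1)=O, (6,2)=X.
Same type (X): 1 of 2.

1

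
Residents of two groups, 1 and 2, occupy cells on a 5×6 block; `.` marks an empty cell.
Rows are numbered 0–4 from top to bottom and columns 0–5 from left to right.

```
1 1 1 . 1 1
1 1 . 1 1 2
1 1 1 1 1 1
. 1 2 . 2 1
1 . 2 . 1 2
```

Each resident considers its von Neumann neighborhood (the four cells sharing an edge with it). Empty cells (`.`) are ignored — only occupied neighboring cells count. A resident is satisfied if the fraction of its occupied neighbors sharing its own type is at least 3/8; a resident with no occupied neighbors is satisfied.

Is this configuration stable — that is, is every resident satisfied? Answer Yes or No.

Row 0: (0,0)1 2/2 satisfied · (0,1)1 3/3 satisfied · (0,2)1 1/1 satisfied · (0,4)1 2/2 satisfied · (0,5)1 1/2 satisfied
Row 1: (1,0)1 3/3 satisfied · (1,1)1 3/3 satisfied · (1,3)1 2/2 satisfied · (1,4)1 3/4 satisfied · (1,5)2 0/3 not
Row 2: (2,0)1 2/2 satisfied · (2,1)1 4/4 satisfied · (2,2)1 2/3 satisfied · (2,3)1 3/3 satisfied · (2,4)1 3/4 satisfied · (2,5)1 2/3 satisfied
Row 3: (3,1)1 1/2 satisfied · (3,2)2 1/3 not · (3,4)2 0/3 not · (3,5)1 1/3 not
Row 4: (4,0)1 0/0 satisfied · (4,2)2 1/1 satisfied · (4,4)1 0/2 not · (4,5)2 0/2 not
For instance (1,5) has only 0/3 same-type neighbors, below 3/8.

No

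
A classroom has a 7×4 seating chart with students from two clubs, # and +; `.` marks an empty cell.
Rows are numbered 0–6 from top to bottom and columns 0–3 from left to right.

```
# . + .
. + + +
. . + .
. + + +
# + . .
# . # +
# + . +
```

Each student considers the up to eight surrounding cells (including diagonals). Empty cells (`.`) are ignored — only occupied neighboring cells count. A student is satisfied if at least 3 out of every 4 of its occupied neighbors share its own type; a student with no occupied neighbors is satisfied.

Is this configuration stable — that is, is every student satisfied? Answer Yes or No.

No

Row 0: (0,0)# 0/1 unhappy · (0,2)+ 3/3 ok
Row 1: (1,1)+ 3/4 ok · (1,2)+ 4/4 ok · (1,3)+ 3/3 ok
Row 2: (2,2)+ 6/6 ok
Row 3: (3,1)+ 3/4 ok · (3,2)+ 4/4 ok · (3,3)+ 2/2 ok
Row 4: (4,0)# 1/3 unhappy · (4,1)+ 2/5 unhappy
Row 5: (5,0)# 2/4 unhappy · (5,2)# 0/4 unhappy · (5,3)+ 1/2 unhappy
Row 6: (6,0)# 1/2 unhappy · (6,1)+ 0/3 unhappy · (6,3)+ 1/2 unhappy
For instance (0,0) has only 0/1 same-type neighbors, below 3/4.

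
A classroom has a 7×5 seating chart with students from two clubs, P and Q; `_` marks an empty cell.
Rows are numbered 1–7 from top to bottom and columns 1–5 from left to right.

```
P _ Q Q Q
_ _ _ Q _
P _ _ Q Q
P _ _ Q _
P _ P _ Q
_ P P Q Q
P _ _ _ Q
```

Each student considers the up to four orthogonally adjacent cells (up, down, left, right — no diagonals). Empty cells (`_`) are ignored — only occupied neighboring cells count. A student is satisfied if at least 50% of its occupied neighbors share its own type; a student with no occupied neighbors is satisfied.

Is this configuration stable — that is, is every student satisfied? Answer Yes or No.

Yes

Row 1: (1,1)P 0/0 ✓ · (1,3)Q 1/1 ✓ · (1,4)Q 3/3 ✓ · (1,5)Q 1/1 ✓
Row 2: (2,4)Q 2/2 ✓
Row 3: (3,1)P 1/1 ✓ · (3,4)Q 3/3 ✓ · (3,5)Q 1/1 ✓
Row 4: (4,1)P 2/2 ✓ · (4,4)Q 1/1 ✓
Row 5: (5,1)P 1/1 ✓ · (5,3)P 1/1 ✓ · (5,5)Q 1/1 ✓
Row 6: (6,2)P 1/1 ✓ · (6,3)P 2/3 ✓ · (6,4)Q 1/2 ✓ · (6,5)Q 3/3 ✓
Row 7: (7,1)P 0/0 ✓ · (7,5)Q 1/1 ✓
All meet the threshold, so the configuration is stable.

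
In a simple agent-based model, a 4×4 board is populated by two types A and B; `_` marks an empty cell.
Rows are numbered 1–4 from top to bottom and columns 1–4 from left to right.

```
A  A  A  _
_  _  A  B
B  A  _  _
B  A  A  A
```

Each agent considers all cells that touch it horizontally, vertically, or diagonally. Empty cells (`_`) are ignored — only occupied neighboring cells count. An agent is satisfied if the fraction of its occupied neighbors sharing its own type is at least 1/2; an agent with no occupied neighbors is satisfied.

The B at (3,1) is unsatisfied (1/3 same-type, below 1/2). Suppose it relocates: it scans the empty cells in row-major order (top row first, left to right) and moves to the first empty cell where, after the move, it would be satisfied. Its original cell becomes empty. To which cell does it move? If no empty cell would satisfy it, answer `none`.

Vacating (3,1). Empty cells in order:
  (1,4): 1/3 same-type → still unsatisfied.
  (2,1): 0/3 same-type → still unsatisfied.
  (2,2): 0/5 same-type → still unsatisfied.
  (3,3): 1/6 same-type → still unsatisfied.
  (3,4): 1/4 same-type → still unsatisfied.

none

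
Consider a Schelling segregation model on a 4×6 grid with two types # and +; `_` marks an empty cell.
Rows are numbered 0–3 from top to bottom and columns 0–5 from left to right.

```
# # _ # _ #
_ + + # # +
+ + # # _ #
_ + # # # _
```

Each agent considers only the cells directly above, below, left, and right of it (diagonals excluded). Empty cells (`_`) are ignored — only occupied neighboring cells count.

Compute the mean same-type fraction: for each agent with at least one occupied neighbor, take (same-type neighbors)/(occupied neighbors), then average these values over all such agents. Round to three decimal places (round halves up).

Row 0: (0,0)# 1/1 · (0,1)# 1/2 · (0,3)# 1/1 · (0,5)# 0/1
Row 1: (1,1)+ 2/3 · (1,2)+ 1/3 · (1,3)# 3/4 · (1,4)# 1/2 · (1,5)+ 0/3
Row 2: (2,0)+ 1/1 · (2,1)+ 3/4 · (2,2)# 2/4 · (2,3)# 3/3 · (2,5)# 0/1
Row 3: (3,1)+ 1/2 · (3,2)# 2/3 · (3,3)# 3/3 · (3,4)# 1/1
Sum over 18 agents: 1/1 + 1/2 + 1/1 + 0/1 + 2/3 + 1/3 + 3/4 + 1/2 + 0/3 + 1/1 + 3/4 + 2/4 + 3/3 + 0/1 + 1/2 + 2/3 + 3/3 + 1/1 = 67/6; mean = 67/6 ÷ 18 = 67/108 = 0.620370… → 0.620.

0.620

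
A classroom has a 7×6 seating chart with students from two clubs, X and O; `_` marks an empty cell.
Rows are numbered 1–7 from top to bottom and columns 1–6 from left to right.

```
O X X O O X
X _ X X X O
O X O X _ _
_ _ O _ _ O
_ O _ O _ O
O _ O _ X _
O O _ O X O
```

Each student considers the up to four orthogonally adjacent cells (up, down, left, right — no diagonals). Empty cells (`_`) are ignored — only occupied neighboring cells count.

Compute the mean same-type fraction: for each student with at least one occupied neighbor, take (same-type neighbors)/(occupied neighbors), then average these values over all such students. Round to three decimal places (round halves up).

0.467

(1,1)O 0/2
(1,2)X 1/2
(1,3)X 2/3
(1,4)O 1/3
(1,5)O 1/3
(1,6)X 0/2
(2,1)X 0/2
(2,3)X 2/3
(2,4)X 3/4
(2,5)X 1/3
(2,6)O 0/2
(3,1)O 0/2
(3,2)X 0/2
(3,3)O 1/4
(3,4)X 1/2
(4,3)O 1/1
(4,6)O 1/1
(5,2)O — no occupied neighbors
(5,4)O — no occupied neighbors
(5,6)O 1/1
(6,1)O 1/1
(6,3)O — no occupied neighbors
(6,5)X 1/1
(7,1)O 2/2
(7,2)O 1/1
(7,4)O 0/1
(7,5)X 1/3
(7,6)O 0/1
Sum over 25 students: 0/2 + 1/2 + 2/3 + 1/3 + 1/3 + 0/2 + 0/2 + 2/3 + 3/4 + 1/3 + 0/2 + 0/2 + 0/2 + 1/4 + 1/2 + 1/1 + 1/1 + 1/1 + 1/1 + 1/1 + 2/2 + 1/1 + 0/1 + 1/3 + 0/1 = 35/3; mean = 35/3 ÷ 25 = 7/15 = 0.466666… → 0.467.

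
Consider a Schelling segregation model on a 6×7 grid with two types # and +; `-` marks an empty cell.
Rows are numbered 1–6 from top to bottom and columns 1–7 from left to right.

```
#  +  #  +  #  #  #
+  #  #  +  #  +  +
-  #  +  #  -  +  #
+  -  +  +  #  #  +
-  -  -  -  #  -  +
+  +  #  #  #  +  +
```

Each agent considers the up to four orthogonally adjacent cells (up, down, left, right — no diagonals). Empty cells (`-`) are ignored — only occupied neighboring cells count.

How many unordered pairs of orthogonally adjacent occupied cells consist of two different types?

Scan each occupied cell's neighbors to the right and below so each pair is counted once.
Row 1: #(1,1)–+(1,2)≠ #(1,1)–+(2,1)≠ +(1,2)–#(1,3)≠ +(1,2)–#(2,2)≠ #(1,3)–+(1,4)≠ #(1,3)–#(2,3)= +(1,4)–#(1,5)≠ +(1,4)–+(2,4)= #(1,5)–#(1,6)= #(1,5)–#(2,5)= #(1,6)–#(1,7)= #(1,6)–+(2,6)≠ #(1,7)–+(2,7)≠  → 8/13 unlike.
Row 2: +(2,1)–#(2,2)≠ #(2,2)–#(2,3)= #(2,2)–#(3,2)= #(2,3)–+(2,4)≠ #(2,3)–+(3,3)≠ +(2,4)–#(2,5)≠ +(2,4)–#(3,4)≠ #(2,5)–+(2,6)≠ +(2,6)–+(2,7)= +(2,6)–+(3,6)= +(2,7)–#(3,7)≠  → 7/11 unlike.
Row 3: #(3,2)–+(3,3)≠ +(3,3)–#(3,4)≠ +(3,3)–+(4,3)= #(3,4)–+(4,4)≠ +(3,6)–#(3,7)≠ +(3,6)–#(4,6)≠ #(3,7)–+(4,7)≠  → 6/7 unlike.
Row 4: +(4,3)–+(4,4)= +(4,4)–#(4,5)≠ #(4,5)–#(4,6)= #(4,5)–#(5,5)= #(4,6)–+(4,7)≠ +(4,7)–+(5,7)=  → 2/6 unlike.
Row 5: #(5,5)–#(6,5)= +(5,7)–+(6,7)=  → 0/2 unlike.
Row 6: +(6,1)–+(6,2)= +(6,2)–#(6,3)≠ #(6,3)–#(6,4)= #(6,4)–#(6,5)= #(6,5)–+(6,6)≠ +(6,6)–+(6,7)=  → 2/6 unlike.
Total adjacent occupied pairs: 45; unlike-type pairs: 25.

25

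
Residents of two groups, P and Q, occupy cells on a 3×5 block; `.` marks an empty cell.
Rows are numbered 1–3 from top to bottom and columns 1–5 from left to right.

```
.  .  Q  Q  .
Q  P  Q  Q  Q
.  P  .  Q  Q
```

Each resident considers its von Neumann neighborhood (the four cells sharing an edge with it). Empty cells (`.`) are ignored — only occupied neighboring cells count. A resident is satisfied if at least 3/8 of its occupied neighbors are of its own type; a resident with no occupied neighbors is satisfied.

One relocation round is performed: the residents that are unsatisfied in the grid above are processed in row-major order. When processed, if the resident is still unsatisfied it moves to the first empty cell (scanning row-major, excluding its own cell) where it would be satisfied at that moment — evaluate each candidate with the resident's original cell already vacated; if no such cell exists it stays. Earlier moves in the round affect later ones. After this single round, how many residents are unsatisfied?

Initially unsatisfied (in order): (2,1), (2,2).
  (2,1) → (1,1).
  (2,2): now satisfied by earlier moves; stays.
Resulting grid:
Q . Q Q .
. P Q Q Q
. P . Q Q
All satisfied now.

0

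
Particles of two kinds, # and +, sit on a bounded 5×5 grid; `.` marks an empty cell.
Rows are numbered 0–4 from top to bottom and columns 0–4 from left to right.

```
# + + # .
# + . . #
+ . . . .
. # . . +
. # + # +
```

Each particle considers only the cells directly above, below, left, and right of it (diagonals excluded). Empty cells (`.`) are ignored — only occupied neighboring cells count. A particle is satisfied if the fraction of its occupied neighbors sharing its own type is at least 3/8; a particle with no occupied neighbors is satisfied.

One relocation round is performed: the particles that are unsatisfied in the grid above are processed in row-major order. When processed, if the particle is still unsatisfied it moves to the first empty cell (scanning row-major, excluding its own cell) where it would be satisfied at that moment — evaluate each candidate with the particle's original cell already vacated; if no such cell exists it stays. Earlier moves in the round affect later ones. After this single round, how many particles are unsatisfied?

1

Initially unsatisfied (in order): (0,3), (1,0), (2,0), (4,2), (4,3).
  (0,3) → (0,4).
  (1,0) → (0,3).
  (2,0): now satisfied by earlier moves; stays.
  (4,2) → (1,0).
  (4,3) → (1,3).
Resulting grid:
# + + # #
+ + . # #
+ . . . .
. # . . +
. # . . +
Unsatisfied now: (0,0).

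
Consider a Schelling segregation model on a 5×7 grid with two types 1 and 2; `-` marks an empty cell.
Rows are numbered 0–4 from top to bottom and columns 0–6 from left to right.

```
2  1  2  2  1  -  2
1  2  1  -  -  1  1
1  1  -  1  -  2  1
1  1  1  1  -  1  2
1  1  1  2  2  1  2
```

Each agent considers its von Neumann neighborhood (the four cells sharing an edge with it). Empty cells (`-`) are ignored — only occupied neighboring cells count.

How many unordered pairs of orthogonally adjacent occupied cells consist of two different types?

Scan each occupied cell's neighbors to the right and below so each pair is counted once.
Row 0: 2(0,0)–1(0,1)≠ 2(0,0)–1(1,0)≠ 1(0,1)–2(0,2)≠ 1(0,1)–2(1,1)≠ 2(0,2)–2(0,3)= 2(0,2)–1(1,2)≠ 2(0,3)–1(0,4)≠ 2(0,6)–1(1,6)≠  → 7/8 unlike.
Row 1: 1(1,0)–2(1,1)≠ 1(1,0)–1(2,0)= 2(1,1)–1(1,2)≠ 2(1,1)–1(2,1)≠ 1(1,5)–1(1,6)= 1(1,5)–2(2,5)≠ 1(1,6)–1(2,6)=  → 4/7 unlike.
Row 2: 1(2,0)–1(2,1)= 1(2,0)–1(3,0)= 1(2,1)–1(3,1)= 1(2,3)–1(3,3)= 2(2,5)–1(2,6)≠ 2(2,5)–1(3,5)≠ 1(2,6)–2(3,6)≠  → 3/7 unlike.
Row 3: 1(3,0)–1(3,1)= 1(3,0)–1(4,0)= 1(3,1)–1(3,2)= 1(3,1)–1(4,1)= 1(3,2)–1(3,3)= 1(3,2)–1(4,2)= 1(3,3)–2(4,3)≠ 1(3,5)–2(3,6)≠ 1(3,5)–1(4,5)= 2(3,6)–2(4,6)=  → 2/10 unlike.
Row 4: 1(4,0)–1(4,1)= 1(4,1)–1(4,2)= 1(4,2)–2(4,3)≠ 2(4,3)–2(4,4)= 2(4,4)–1(4,5)≠ 1(4,5)–2(4,6)≠  → 3/6 unlike.
Total adjacent occupied pairs: 38; unlike-type pairs: 19.

19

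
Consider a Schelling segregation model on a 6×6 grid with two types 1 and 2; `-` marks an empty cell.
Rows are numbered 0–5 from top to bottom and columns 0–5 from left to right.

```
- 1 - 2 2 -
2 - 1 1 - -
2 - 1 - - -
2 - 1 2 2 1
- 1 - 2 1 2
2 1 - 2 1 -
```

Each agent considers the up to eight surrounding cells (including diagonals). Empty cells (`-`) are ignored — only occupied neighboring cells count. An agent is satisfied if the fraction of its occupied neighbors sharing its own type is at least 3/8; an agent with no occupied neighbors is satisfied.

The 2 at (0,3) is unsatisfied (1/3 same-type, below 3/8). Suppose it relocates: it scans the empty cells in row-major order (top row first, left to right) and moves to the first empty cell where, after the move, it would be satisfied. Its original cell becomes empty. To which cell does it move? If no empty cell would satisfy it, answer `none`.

(0,0)

Vacating (0,3). Empty cells in order:
  (0,0): 1/2 same-type → satisfied — stop here.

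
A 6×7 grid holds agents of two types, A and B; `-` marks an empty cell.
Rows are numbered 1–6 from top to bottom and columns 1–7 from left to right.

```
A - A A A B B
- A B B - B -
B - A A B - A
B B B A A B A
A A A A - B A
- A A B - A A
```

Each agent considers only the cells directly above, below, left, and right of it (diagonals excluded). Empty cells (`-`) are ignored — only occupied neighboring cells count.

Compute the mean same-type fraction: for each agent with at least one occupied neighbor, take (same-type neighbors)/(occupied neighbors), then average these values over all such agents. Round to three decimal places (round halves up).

0.570

(1,1)A — no occupied neighbors
(1,3)A 1/2
(1,4)A 2/3
(1,5)A 1/2
(1,6)B 2/3
(1,7)B 1/1
(2,2)A 0/1
(2,3)B 1/4
(2,4)B 1/3
(2,6)B 1/1
(3,1)B 1/1
(3,3)A 1/3
(3,4)A 2/4
(3,5)B 0/2
(3,7)A 1/1
(4,1)B 2/3
(4,2)B 2/3
(4,3)B 1/4
(4,4)A 3/4
(4,5)A 1/3
(4,6)B 1/3
(4,7)A 2/3
(5,1)A 1/2
(5,2)A 3/4
(5,3)A 3/4
(5,4)A 2/3
(5,6)B 1/3
(5,7)A 2/3
(6,2)A 2/2
(6,3)A 2/3
(6,4)B 0/2
(6,6)A 1/2
(6,7)A 2/2
Sum over 32 agents: 1/2 + 2/3 + 1/2 + 2/3 + 1/1 + 0/1 + 1/4 + 1/3 + 1/1 + 1/1 + 1/3 + 2/4 + 0/2 + 1/1 + 2/3 + 2/3 + 1/4 + 3/4 + 1/3 + 1/3 + 2/3 + 1/2 + 3/4 + 3/4 + 2/3 + 1/3 + 2/3 + 2/2 + 2/3 + 0/2 + 1/2 + 2/2 = 73/4; mean = 73/4 ÷ 32 = 73/128 = 0.570312… → 0.570.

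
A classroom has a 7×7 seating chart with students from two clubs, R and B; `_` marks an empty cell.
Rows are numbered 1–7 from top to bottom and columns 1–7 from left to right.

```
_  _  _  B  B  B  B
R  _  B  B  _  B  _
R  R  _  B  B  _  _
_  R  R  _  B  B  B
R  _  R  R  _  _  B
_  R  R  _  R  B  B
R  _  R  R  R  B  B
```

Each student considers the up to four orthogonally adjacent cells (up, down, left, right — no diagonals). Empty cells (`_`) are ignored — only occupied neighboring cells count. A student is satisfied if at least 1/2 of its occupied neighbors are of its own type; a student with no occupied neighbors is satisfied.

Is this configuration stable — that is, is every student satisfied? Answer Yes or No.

Yes

(1,4)B 2/2 satisfied
(1,5)B 2/2 satisfied
(1,6)B 3/3 satisfied
(1,7)B 1/1 satisfied
(2,1)R 1/1 satisfied
(2,3)B 1/1 satisfied
(2,4)B 3/3 satisfied
(2,6)B 1/1 satisfied
(3,1)R 2/2 satisfied
(3,2)R 2/2 satisfied
(3,4)B 2/2 satisfied
(3,5)B 2/2 satisfied
(4,2)R 2/2 satisfied
(4,3)R 2/2 satisfied
(4,5)B 2/2 satisfied
(4,6)B 2/2 satisfied
(4,7)B 2/2 satisfied
(5,1)R 0/0 satisfied
(5,3)R 3/3 satisfied
(5,4)R 1/1 satisfied
(5,7)B 2/2 satisfied
(6,2)R 1/1 satisfied
(6,3)R 3/3 satisfied
(6,5)R 1/2 satisfied
(6,6)B 2/3 satisfied
(6,7)B 3/3 satisfied
(7,1)R 0/0 satisfied
(7,3)R 2/2 satisfied
(7,4)R 2/2 satisfied
(7,5)R 2/3 satisfied
(7,6)B 2/3 satisfied
(7,7)B 2/2 satisfied
All meet the threshold, so the configuration is stable.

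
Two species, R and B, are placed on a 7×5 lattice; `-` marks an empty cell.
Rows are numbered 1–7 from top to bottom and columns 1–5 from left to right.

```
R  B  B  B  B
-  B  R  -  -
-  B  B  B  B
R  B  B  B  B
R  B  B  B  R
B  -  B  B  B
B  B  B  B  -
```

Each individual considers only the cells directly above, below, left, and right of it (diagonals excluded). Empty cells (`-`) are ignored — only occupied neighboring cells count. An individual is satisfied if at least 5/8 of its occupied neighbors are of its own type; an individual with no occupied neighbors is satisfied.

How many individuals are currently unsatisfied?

7

(1,1)R 0/1 ✗
(1,2)B 2/3 ✓
(1,3)B 2/3 ✓
(1,4)B 2/2 ✓
(1,5)B 1/1 ✓
(2,2)B 2/3 ✓
(2,3)R 0/3 ✗
(3,2)B 3/3 ✓
(3,3)B 3/4 ✓
(3,4)B 3/3 ✓
(3,5)B 2/2 ✓
(4,1)R 1/2 ✗
(4,2)B 3/4 ✓
(4,3)B 4/4 ✓
(4,4)B 4/4 ✓
(4,5)B 2/3 ✓
(5,1)R 1/3 ✗
(5,2)B 2/3 ✓
(5,3)B 4/4 ✓
(5,4)B 3/4 ✓
(5,5)R 0/3 ✗
(6,1)B 1/2 ✗
(6,3)B 3/3 ✓
(6,4)B 4/4 ✓
(6,5)B 1/2 ✗
(7,1)B 2/2 ✓
(7,2)B 2/2 ✓
(7,3)B 3/3 ✓
(7,4)B 2/2 ✓
Unsatisfied: (1,1), (2,3), (4,1), (5,1), (5,5), (6,1), (6,5) — 7 in total.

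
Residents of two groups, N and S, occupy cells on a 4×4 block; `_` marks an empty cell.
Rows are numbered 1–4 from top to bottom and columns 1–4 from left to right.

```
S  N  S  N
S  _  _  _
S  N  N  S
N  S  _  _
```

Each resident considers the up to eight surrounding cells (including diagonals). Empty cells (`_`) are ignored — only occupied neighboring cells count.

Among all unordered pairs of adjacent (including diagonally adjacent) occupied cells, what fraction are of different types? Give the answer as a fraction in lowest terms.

Scan each occupied cell's neighbors to the right and below (and the two forward diagonals) so each pair is counted once.
From row 1: 4 unlike of 5 pairs (running 4/5).
From row 2: 1 unlike of 2 pairs (running 5/7).
From row 3: 5 unlike of 8 pairs (running 10/15).
From row 4: 1 unlike of 1 pairs (running 11/16).
Total adjacent occupied pairs: 16; unlike-type pairs: 11.
11/16 is already in lowest terms.

11/16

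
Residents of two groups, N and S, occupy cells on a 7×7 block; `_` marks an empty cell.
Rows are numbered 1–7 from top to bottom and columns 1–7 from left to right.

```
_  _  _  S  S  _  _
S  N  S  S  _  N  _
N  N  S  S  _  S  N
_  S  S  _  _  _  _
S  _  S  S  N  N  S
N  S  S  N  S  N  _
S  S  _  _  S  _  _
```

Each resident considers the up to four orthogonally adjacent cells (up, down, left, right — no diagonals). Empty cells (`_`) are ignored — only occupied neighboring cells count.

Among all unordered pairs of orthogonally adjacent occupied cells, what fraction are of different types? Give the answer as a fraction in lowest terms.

17/36

Scan each occupied cell's neighbors to the right and below so each pair is counted once.
From row 1: 0 unlike of 2 pairs (running 0/2).
From row 2: 4 unlike of 8 pairs (running 4/10).
From row 3: 3 unlike of 6 pairs (running 7/16).
From row 4: 0 unlike of 2 pairs (running 7/18).
From row 5: 5 unlike of 9 pairs (running 12/27).
From row 6: 5 unlike of 8 pairs (running 17/35).
From row 7: 0 unlike of 1 pairs (running 17/36).
Total adjacent occupied pairs: 36; unlike-type pairs: 17.
17/36 is already in lowest terms.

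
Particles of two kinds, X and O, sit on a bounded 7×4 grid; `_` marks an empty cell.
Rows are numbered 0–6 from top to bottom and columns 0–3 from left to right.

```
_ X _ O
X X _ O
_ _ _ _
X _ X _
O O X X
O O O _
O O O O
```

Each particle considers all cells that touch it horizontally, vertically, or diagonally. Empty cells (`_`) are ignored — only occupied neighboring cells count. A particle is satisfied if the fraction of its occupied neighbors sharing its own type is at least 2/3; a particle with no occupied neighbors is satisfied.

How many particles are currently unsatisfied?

3

Row 0: (0,1)X 2/2 ok · (0,3)O 1/1 ok
Row 1: (1,0)X 2/2 ok · (1,1)X 2/2 ok · (1,3)O 1/1 ok
Row 3: (3,0)X 0/2 unhappy · (3,2)X 2/3 ok
Row 4: (4,0)O 3/4 ok · (4,1)O 4/7 unhappy · (4,2)X 2/5 unhappy · (4,3)X 2/3 ok
Row 5: (5,0)O 5/5 ok · (5,1)O 7/8 ok · (5,2)O 5/7 ok
Row 6: (6,0)O 3/3 ok · (6,1)O 5/5 ok · (6,2)O 4/4 ok · (6,3)O 2/2 ok
Unsatisfied: (3,0), (4,1), (4,2) — 3 in total.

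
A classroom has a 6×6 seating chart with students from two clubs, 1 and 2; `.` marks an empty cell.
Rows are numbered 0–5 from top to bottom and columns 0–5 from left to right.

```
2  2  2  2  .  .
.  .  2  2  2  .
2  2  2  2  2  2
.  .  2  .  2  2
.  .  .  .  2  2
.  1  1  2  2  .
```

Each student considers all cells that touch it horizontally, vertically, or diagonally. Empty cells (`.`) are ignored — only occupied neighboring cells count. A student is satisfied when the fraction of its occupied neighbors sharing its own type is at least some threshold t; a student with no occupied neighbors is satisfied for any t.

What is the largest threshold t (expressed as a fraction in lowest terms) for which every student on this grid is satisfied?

1/2

Row 0: (0,0)2 1/1 · (0,1)2 3/3 · (0,2)2 4/4 · (0,3)2 4/4
Row 1: (1,2)2 7/7 · (1,3)2 7/7 · (1,4)2 5/5
Row 2: (2,0)2 1/1 · (2,1)2 4/4 · (2,2)2 5/5 · (2,3)2 7/7 · (2,4)2 6/6 · (2,5)2 4/4
Row 3: (3,2)2 3/3 · (3,4)2 6/6 · (3,5)2 5/5
Row 4: (4,4)2 5/5 · (4,5)2 4/4
Row 5: (5,1)1 1/1 · (5,2)1 1/2 · (5,3)2 2/3 · (5,4)2 3/3
The smallest same-type fraction is 1/2 at (5,2), which reduces to 1/2. Any threshold above that leaves this student unsatisfied.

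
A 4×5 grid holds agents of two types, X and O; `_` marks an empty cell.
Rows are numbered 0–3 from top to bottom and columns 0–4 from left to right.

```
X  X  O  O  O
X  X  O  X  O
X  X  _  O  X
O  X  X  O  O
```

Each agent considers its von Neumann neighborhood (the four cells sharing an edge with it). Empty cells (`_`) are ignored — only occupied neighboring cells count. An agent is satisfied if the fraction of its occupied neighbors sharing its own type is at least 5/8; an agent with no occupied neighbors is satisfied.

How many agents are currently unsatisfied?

Row 0: (0,0)X 2/2 ok · (0,1)X 2/3 ok · (0,2)O 2/3 ok · (0,3)O 2/3 ok · (0,4)O 2/2 ok
Row 1: (1,0)X 3/3 ok · (1,1)X 3/4 ok · (1,2)O 1/3 unhappy · (1,3)X 0/4 unhappy · (1,4)O 1/3 unhappy
Row 2: (2,0)X 2/3 ok · (2,1)X 3/3 ok · (2,3)O 1/3 unhappy · (2,4)X 0/3 unhappy
Row 3: (3,0)O 0/2 unhappy · (3,1)X 2/3 ok · (3,2)X 1/2 unhappy · (3,3)O 2/3 ok · (3,4)O 1/2 unhappy
Unsatisfied: (1,2), (1,3), (1,4), (2,3), (2,4), (3,0), (3,2), (3,4) — 8 in total.

8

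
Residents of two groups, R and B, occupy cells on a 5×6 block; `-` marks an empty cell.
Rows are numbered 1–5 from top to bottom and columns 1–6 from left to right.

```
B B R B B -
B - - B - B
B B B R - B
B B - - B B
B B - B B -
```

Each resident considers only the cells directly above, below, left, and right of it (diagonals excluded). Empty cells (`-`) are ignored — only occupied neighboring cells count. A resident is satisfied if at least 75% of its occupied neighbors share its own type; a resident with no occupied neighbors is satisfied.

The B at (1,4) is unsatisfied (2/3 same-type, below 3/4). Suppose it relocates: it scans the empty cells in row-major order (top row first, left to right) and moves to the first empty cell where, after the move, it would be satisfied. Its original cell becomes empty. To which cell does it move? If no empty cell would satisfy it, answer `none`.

Vacating (1,4). Empty cells in order:
  (1,6): 2/2 same-type → satisfied — stop here.

(1,6)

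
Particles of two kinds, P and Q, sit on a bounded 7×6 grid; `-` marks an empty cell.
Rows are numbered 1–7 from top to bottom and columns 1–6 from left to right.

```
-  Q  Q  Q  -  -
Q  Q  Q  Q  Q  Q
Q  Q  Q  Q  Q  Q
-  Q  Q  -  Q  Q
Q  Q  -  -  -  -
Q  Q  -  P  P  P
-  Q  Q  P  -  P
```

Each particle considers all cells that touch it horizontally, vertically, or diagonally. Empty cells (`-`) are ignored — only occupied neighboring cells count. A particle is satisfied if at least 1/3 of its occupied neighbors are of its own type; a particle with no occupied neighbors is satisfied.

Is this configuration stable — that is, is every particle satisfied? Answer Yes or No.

Yes

(1,2)Q 4/4 ✓
(1,3)Q 5/5 ✓
(1,4)Q 4/4 ✓
(2,1)Q 4/4 ✓
(2,2)Q 7/7 ✓
(2,3)Q 8/8 ✓
(2,4)Q 7/7 ✓
(2,5)Q 6/6 ✓
(2,6)Q 3/3 ✓
(3,1)Q 4/4 ✓
(3,2)Q 7/7 ✓
(3,3)Q 7/7 ✓
(3,4)Q 7/7 ✓
(3,5)Q 7/7 ✓
(3,6)Q 5/5 ✓
(4,2)Q 6/6 ✓
(4,3)Q 5/5 ✓
(4,5)Q 4/4 ✓
(4,6)Q 3/3 ✓
(5,1)Q 4/4 ✓
(5,2)Q 5/5 ✓
(6,1)Q 4/4 ✓
(6,2)Q 5/5 ✓
(6,4)P 2/3 ✓
(6,5)P 4/4 ✓
(6,6)P 2/2 ✓
(7,2)Q 3/3 ✓
(7,3)Q 2/4 ✓
(7,4)P 2/3 ✓
(7,6)P 2/2 ✓
All meet the threshold, so the configuration is stable.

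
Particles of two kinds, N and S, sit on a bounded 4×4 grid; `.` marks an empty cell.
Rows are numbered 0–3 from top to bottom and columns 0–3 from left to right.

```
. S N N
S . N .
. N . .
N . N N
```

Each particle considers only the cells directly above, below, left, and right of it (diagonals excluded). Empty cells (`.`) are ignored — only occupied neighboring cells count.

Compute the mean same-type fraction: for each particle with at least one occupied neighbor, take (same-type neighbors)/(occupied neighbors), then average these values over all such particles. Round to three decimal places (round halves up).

0.778

(0,1)S 0/1
(0,2)N 2/3
(0,3)N 1/1
(1,0)S — no occupied neighbors
(1,2)N 1/1
(2,1)N — no occupied neighbors
(3,0)N — no occupied neighbors
(3,2)N 1/1
(3,3)N 1/1
Sum over 6 particles: 0/1 + 2/3 + 1/1 + 1/1 + 1/1 + 1/1 = 14/3; mean = 14/3 ÷ 6 = 7/9 = 0.777777… → 0.778.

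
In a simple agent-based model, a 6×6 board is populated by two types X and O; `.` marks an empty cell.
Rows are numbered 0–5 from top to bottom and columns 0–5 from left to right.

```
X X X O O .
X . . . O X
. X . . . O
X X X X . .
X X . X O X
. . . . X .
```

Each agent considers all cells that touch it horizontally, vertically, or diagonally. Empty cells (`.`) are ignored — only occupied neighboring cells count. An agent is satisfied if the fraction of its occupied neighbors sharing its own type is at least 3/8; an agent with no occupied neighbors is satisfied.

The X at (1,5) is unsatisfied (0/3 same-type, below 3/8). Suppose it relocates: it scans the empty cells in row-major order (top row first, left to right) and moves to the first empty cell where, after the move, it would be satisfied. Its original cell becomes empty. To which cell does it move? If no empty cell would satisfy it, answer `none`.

Vacating (1,5). Empty cells in order:
  (0,5): 0/2 same-type → still unsatisfied.
  (1,1): 5/5 same-type → satisfied — stop here.

(1,1)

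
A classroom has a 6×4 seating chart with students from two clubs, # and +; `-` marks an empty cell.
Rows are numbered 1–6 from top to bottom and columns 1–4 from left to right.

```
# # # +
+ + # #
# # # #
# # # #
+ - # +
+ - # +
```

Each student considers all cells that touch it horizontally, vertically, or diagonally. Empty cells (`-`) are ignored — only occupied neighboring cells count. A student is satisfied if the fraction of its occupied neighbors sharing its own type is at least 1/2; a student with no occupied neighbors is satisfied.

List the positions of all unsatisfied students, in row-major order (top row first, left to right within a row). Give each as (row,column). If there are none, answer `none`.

Row 1: (1,1)# 1/3 unhappy · (1,2)# 3/5 ok · (1,3)# 3/5 ok · (1,4)+ 0/3 unhappy
Row 2: (2,1)+ 1/5 unhappy · (2,2)+ 1/8 unhappy · (2,3)# 6/8 ok · (2,4)# 4/5 ok
Row 3: (3,1)# 3/5 ok · (3,2)# 6/8 ok · (3,3)# 7/8 ok · (3,4)# 5/5 ok
Row 4: (4,1)# 3/4 ok · (4,2)# 6/7 ok · (4,3)# 6/7 ok · (4,4)# 4/5 ok
Row 5: (5,1)+ 1/3 unhappy · (5,3)# 4/6 ok · (5,4)+ 1/5 unhappy
Row 6: (6,1)+ 1/1 ok · (6,3)# 1/3 unhappy · (6,4)+ 1/3 unhappy

(1,1), (1,4), (2,1), (2,2), (5,1), (5,4), (6,3), (6,4)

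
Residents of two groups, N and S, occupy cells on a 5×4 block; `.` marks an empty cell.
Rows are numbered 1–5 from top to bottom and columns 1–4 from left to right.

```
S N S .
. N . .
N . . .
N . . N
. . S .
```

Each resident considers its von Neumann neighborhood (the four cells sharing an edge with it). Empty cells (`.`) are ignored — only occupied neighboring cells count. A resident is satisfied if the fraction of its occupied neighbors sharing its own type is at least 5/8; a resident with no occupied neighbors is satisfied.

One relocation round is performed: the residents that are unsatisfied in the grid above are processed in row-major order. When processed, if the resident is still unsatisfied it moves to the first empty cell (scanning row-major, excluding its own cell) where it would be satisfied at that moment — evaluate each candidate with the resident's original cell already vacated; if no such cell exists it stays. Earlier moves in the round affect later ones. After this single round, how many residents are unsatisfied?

0

Initially unsatisfied (in order): (1,1), (1,2), (1,3).
  (1,1) → (1,4).
  (1,2) → (1,1).
  (1,3): now satisfied by earlier moves; stays.
Resulting grid:
N . S S
. N . .
N . . .
N . . N
. . S .
All satisfied now.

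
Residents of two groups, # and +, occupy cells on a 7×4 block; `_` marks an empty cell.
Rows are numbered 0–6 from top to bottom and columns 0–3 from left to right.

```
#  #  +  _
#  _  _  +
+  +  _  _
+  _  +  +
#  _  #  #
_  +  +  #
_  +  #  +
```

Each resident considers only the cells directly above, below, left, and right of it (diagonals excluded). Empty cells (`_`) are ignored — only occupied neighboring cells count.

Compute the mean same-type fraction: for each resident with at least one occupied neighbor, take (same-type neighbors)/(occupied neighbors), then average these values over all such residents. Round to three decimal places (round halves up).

0.458

Row 0: (0,0)# 2/2 · (0,1)# 1/2 · (0,2)+ 0/1
Row 1: (1,0)# 1/2 · (1,3)+ — no occupied neighbors
Row 2: (2,0)+ 2/3 · (2,1)+ 1/1
Row 3: (3,0)+ 1/2 · (3,2)+ 1/2 · (3,3)+ 1/2
Row 4: (4,0)# 0/1 · (4,2)# 1/3 · (4,3)# 2/3
Row 5: (5,1)+ 2/2 · (5,2)+ 1/4 · (5,3)# 1/3
Row 6: (6,1)+ 1/2 · (6,2)# 0/3 · (6,3)+ 0/2
Sum over 18 residents: 2/2 + 1/2 + 0/1 + 1/2 + 2/3 + 1/1 + 1/2 + 1/2 + 1/2 + 0/1 + 1/3 + 2/3 + 2/2 + 1/4 + 1/3 + 1/2 + 0/3 + 0/2 = 33/4; mean = 33/4 ÷ 18 = 11/24 = 0.458333… → 0.458.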